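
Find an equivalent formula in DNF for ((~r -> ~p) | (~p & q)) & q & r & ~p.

((~r -> ~p) | (~p & q)) & q & r & ~p
⇔ (~~r | ~p | (~p & q)) & q & r & ~p   (eliminate ->)
⇔ (r | ~p | (~p & q)) & q & r & ~p   (double negation)
⇔ (r & q & r & ~p) | (~p & q & r & ~p) | (~p & q & q & r & ~p)   (distribute & over |)
⇔ r & q & ~p   (simplify)

r & q & ~p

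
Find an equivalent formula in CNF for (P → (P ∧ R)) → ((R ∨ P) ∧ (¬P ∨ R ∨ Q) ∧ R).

(P → (P ∧ R)) → ((R ∨ P) ∧ (¬P ∨ R ∨ Q) ∧ R)
⇔ ¬(P → (P ∧ R)) ∨ ((R ∨ P) ∧ (¬P ∨ R ∨ Q) ∧ R)   (eliminate →)
⇔ ¬(¬P ∨ (P ∧ R)) ∨ ((R ∨ P) ∧ (¬P ∨ R ∨ Q) ∧ R)   (eliminate →)
⇔ (¬¬P ∧ ¬(P ∧ R)) ∨ ((R ∨ P) ∧ (¬P ∨ R ∨ Q) ∧ R)   (De Morgan)
⇔ (P ∧ ¬(P ∧ R)) ∨ ((R ∨ P) ∧ (¬P ∨ R ∨ Q) ∧ R)   (double negation)
⇔ (P ∧ (¬P ∨ ¬R)) ∨ ((R ∨ P) ∧ (¬P ∨ R ∨ Q) ∧ R)   (De Morgan)
⇔ (P ∨ R ∨ P) ∧ (P ∨ ¬P ∨ R ∨ Q) ∧ (P ∨ R) ∧ (¬P ∨ ¬R ∨ R ∨ P) ∧ (¬P ∨ ¬R ∨ ¬P ∨ R ∨ Q) ∧ (¬P ∨ ¬R ∨ R)   (distribute ∨ over ∧)
⇔ P ∨ R   (simplify)

P ∨ R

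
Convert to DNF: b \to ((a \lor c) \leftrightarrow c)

\lnot b \lor (\lnot a \land \lnot c) \lor c

b \to ((a \lor c) \leftrightarrow c)
≡ \lnot b \lor ((a \lor c) \leftrightarrow c)   [eliminate \to]
≡ \lnot b \lor (((a \lor c) \to c) \land (c \to (a \lor c)))   [eliminate \leftrightarrow]
≡ \lnot b \lor ((\lnot (a \lor c) \lor c) \land (c \to (a \lor c)))   [eliminate \to]
≡ \lnot b \lor ((\lnot (a \lor c) \lor c) \land (\lnot c \lor a \lor c))   [eliminate \to]
≡ \lnot b \lor (((\lnot a \land \lnot c) \lor c) \land (\lnot c \lor a \lor c))   [De Morgan]
≡ \lnot b \lor (\lnot a \land \lnot c \land \lnot c) \lor (\lnot a \land \lnot c \land a) \lor (\lnot a \land \lnot c \land c) \lor (c \land \lnot c) \lor (c \land a) \lor (c \land c)   [distribute \land over \lor]
≡ \lnot b \lor (\lnot a \land \lnot c) \lor c   [simplify]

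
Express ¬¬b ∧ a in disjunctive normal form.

¬¬b ∧ a
≡ b ∧ a   [double negation]

b ∧ a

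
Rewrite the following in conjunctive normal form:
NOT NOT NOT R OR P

NOT NOT NOT R OR P
≡ NOT R OR P   [double negation]

NOT R OR P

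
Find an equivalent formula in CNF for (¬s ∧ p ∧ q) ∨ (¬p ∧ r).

(¬s ∧ p ∧ q) ∨ (¬p ∧ r)
≡ (¬s ∨ ¬p) ∧ (¬s ∨ r) ∧ (p ∨ ¬p) ∧ (p ∨ r) ∧ (q ∨ ¬p) ∧ (q ∨ r)   — distribute ∨ over ∧
≡ (¬s ∨ ¬p) ∧ (¬s ∨ r) ∧ (p ∨ r) ∧ (q ∨ ¬p) ∧ (q ∨ r)   — simplify

(¬s ∨ ¬p) ∧ (¬s ∨ r) ∧ (p ∨ r) ∧ (q ∨ ¬p) ∧ (q ∨ r)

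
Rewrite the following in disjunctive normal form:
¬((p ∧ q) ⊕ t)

¬((p ∧ q) ⊕ t)
= ¬((p ∧ q ∧ ¬t) ∨ (¬(p ∧ q) ∧ t))   [expand ⊕]
= ¬(p ∧ q ∧ ¬t) ∧ ¬(¬(p ∧ q) ∧ t)   [De Morgan]
= (¬p ∨ ¬q ∨ ¬¬t) ∧ ¬(¬(p ∧ q) ∧ t)   [De Morgan]
= (¬p ∨ ¬q ∨ t) ∧ ¬(¬(p ∧ q) ∧ t)   [double negation]
= (¬p ∨ ¬q ∨ t) ∧ (¬¬(p ∧ q) ∨ ¬t)   [De Morgan]
= (¬p ∨ ¬q ∨ t) ∧ ((p ∧ q) ∨ ¬t)   [double negation]
= (¬p ∧ p ∧ q) ∨ (¬p ∧ ¬t) ∨ (¬q ∧ p ∧ q) ∨ (¬q ∧ ¬t) ∨ (t ∧ p ∧ q) ∨ (t ∧ ¬t)   [distribute ∧ over ∨]
= (¬p ∧ ¬t) ∨ (¬q ∧ ¬t) ∨ (t ∧ p ∧ q)   [simplify]

(¬p ∧ ¬t) ∨ (¬q ∧ ¬t) ∨ (t ∧ p ∧ q)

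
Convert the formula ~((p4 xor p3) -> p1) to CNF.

(p4 | p3) & (~p4 | ~p3) & ~p1

~((p4 xor p3) -> p1)
≡ ~(~(p4 xor p3) | p1)   [eliminate ->]
≡ ~(~((p4 | p3) & ~(p4 & p3)) | p1)   [expand xor]
≡ ~~((p4 | p3) & ~(p4 & p3)) & ~p1   [De Morgan]
≡ (p4 | p3) & ~(p4 & p3) & ~p1   [double negation]
≡ (p4 | p3) & (~p4 | ~p3) & ~p1   [De Morgan]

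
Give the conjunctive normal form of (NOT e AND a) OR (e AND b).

(NOT e OR b) AND (a OR e) AND (a OR b)

(NOT e AND a) OR (e AND b)
= (NOT e OR e) AND (NOT e OR b) AND (a OR e) AND (a OR b)
= (NOT e OR b) AND (a OR e) AND (a OR b)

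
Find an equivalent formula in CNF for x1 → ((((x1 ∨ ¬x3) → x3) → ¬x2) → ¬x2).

¬x1 ∨ x3 ∨ ¬x2

x1 → ((((x1 ∨ ¬x3) → x3) → ¬x2) → ¬x2)
= ¬x1 ∨ ((((x1 ∨ ¬x3) → x3) → ¬x2) → ¬x2)   — eliminate →
= ¬x1 ∨ ¬(((x1 ∨ ¬x3) → x3) → ¬x2) ∨ ¬x2   — eliminate →
= ¬x1 ∨ ¬(¬((x1 ∨ ¬x3) → x3) ∨ ¬x2) ∨ ¬x2   — eliminate →
= ¬x1 ∨ ¬(¬(¬(x1 ∨ ¬x3) ∨ x3) ∨ ¬x2) ∨ ¬x2   — eliminate →
= ¬x1 ∨ (¬¬(¬(x1 ∨ ¬x3) ∨ x3) ∧ ¬¬x2) ∨ ¬x2   — De Morgan
= ¬x1 ∨ ((¬(x1 ∨ ¬x3) ∨ x3) ∧ ¬¬x2) ∨ ¬x2   — double negation
= ¬x1 ∨ (((¬x1 ∧ ¬¬x3) ∨ x3) ∧ ¬¬x2) ∨ ¬x2   — De Morgan
= ¬x1 ∨ (((¬x1 ∧ x3) ∨ x3) ∧ ¬¬x2) ∨ ¬x2   — double negation
= ¬x1 ∨ (((¬x1 ∧ x3) ∨ x3) ∧ x2) ∨ ¬x2   — double negation
= (¬x1 ∨ ¬x1 ∨ x3 ∨ ¬x2) ∧ (¬x1 ∨ x3 ∨ x3 ∨ ¬x2) ∧ (¬x1 ∨ x2 ∨ ¬x2)   — distribute ∨ over ∧
= ¬x1 ∨ x3 ∨ ¬x2   — simplify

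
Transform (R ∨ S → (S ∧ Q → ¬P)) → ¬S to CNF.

(R ∨ S → (S ∧ Q → ¬P)) → ¬S
≡ ¬(R ∨ S → (S ∧ Q → ¬P)) ∨ ¬S   — eliminate →
≡ ¬(¬(R ∨ S) ∨ (S ∧ Q → ¬P)) ∨ ¬S   — eliminate →
≡ ¬(¬(R ∨ S) ∨ ¬(S ∧ Q) ∨ ¬P) ∨ ¬S   — eliminate →
≡ ¬¬(R ∨ S) ∧ ¬¬(S ∧ Q) ∧ ¬¬P ∨ ¬S   — De Morgan
≡ (R ∨ S) ∧ ¬¬(S ∧ Q) ∧ ¬¬P ∨ ¬S   — double negation
≡ (R ∨ S) ∧ S ∧ Q ∧ ¬¬P ∨ ¬S   — double negation
≡ (R ∨ S) ∧ S ∧ Q ∧ P ∨ ¬S   — double negation
≡ (R ∨ S ∨ ¬S) ∧ (S ∨ ¬S) ∧ (Q ∨ ¬S) ∧ (P ∨ ¬S)   — distribute ∨ over ∧
≡ (Q ∨ ¬S) ∧ (P ∨ ¬S)   — simplify

(Q ∨ ¬S) ∧ (P ∨ ¬S)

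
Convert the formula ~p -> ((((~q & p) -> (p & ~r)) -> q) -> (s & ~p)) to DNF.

p | (~p & ~q) | (s & ~p)

~p -> ((((~q & p) -> (p & ~r)) -> q) -> (s & ~p))
= ~~p | ((((~q & p) -> (p & ~r)) -> q) -> (s & ~p))   (eliminate ->)
= ~~p | ~(((~q & p) -> (p & ~r)) -> q) | (s & ~p)   (eliminate ->)
= ~~p | ~(~((~q & p) -> (p & ~r)) | q) | (s & ~p)   (eliminate ->)
= ~~p | ~(~(~(~q & p) | (p & ~r)) | q) | (s & ~p)   (eliminate ->)
= p | ~(~(~(~q & p) | (p & ~r)) | q) | (s & ~p)   (double negation)
= p | (~~(~(~q & p) | (p & ~r)) & ~q) | (s & ~p)   (De Morgan)
= p | ((~(~q & p) | (p & ~r)) & ~q) | (s & ~p)   (double negation)
= p | ((~~q | ~p | (p & ~r)) & ~q) | (s & ~p)   (De Morgan)
= p | ((q | ~p | (p & ~r)) & ~q) | (s & ~p)   (double negation)
= p | (q & ~q) | (~p & ~q) | (p & ~r & ~q) | (s & ~p)   (distribute & over |)
= p | (~p & ~q) | (s & ~p)   (simplify)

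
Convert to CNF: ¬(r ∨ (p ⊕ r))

¬(r ∨ (p ⊕ r))
≡ ¬(r ∨ ((p ∨ r) ∧ ¬(p ∧ r)))   [expand ⊕]
≡ ¬r ∧ ¬((p ∨ r) ∧ ¬(p ∧ r))   [De Morgan]
≡ ¬r ∧ (¬(p ∨ r) ∨ ¬¬(p ∧ r))   [De Morgan]
≡ ¬r ∧ ((¬p ∧ ¬r) ∨ ¬¬(p ∧ r))   [De Morgan]
≡ ¬r ∧ ((¬p ∧ ¬r) ∨ (p ∧ r))   [double negation]
≡ ¬r ∧ (¬p ∨ p) ∧ (¬p ∨ r) ∧ (¬r ∨ p) ∧ (¬r ∨ r)   [distribute ∨ over ∧]
≡ ¬r ∧ (¬p ∨ r)   [simplify]

¬r ∧ (¬p ∨ r)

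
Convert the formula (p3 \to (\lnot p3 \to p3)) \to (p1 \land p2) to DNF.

(p3 \to (\lnot p3 \to p3)) \to (p1 \land p2)
⇔ \lnot (p3 \to (\lnot p3 \to p3)) \lor (p1 \land p2)   (eliminate \to)
⇔ \lnot (\lnot p3 \lor (\lnot p3 \to p3)) \lor (p1 \land p2)   (eliminate \to)
⇔ \lnot (\lnot p3 \lor \lnot \lnot p3 \lor p3) \lor (p1 \land p2)   (eliminate \to)
⇔ (\lnot \lnot p3 \land \lnot \lnot \lnot p3 \land \lnot p3) \lor (p1 \land p2)   (De Morgan)
⇔ (p3 \land \lnot \lnot \lnot p3 \land \lnot p3) \lor (p1 \land p2)   (double negation)
⇔ (p3 \land \lnot p3 \land \lnot p3) \lor (p1 \land p2)   (double negation)
⇔ p1 \land p2   (simplify)

p1 \land p2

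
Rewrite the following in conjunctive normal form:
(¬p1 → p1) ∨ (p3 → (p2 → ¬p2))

p1 ∨ ¬p3 ∨ ¬p2

(¬p1 → p1) ∨ (p3 → (p2 → ¬p2))
≡ ¬¬p1 ∨ p1 ∨ (p3 → (p2 → ¬p2))   [eliminate →]
≡ ¬¬p1 ∨ p1 ∨ ¬p3 ∨ (p2 → ¬p2)   [eliminate →]
≡ ¬¬p1 ∨ p1 ∨ ¬p3 ∨ ¬p2 ∨ ¬p2   [eliminate →]
≡ p1 ∨ p1 ∨ ¬p3 ∨ ¬p2 ∨ ¬p2   [double negation]
≡ p1 ∨ ¬p3 ∨ ¬p2   [simplify]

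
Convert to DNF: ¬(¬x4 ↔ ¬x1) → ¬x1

¬(¬x4 ↔ ¬x1) → ¬x1
⇔ ¬¬(¬x4 ↔ ¬x1) ∨ ¬x1   [eliminate →]
⇔ ¬¬((¬x4 → ¬x1) ∧ (¬x1 → ¬x4)) ∨ ¬x1   [eliminate ↔]
⇔ ¬¬((¬¬x4 ∨ ¬x1) ∧ (¬x1 → ¬x4)) ∨ ¬x1   [eliminate →]
⇔ ¬¬((¬¬x4 ∨ ¬x1) ∧ (¬¬x1 ∨ ¬x4)) ∨ ¬x1   [eliminate →]
⇔ ((¬¬x4 ∨ ¬x1) ∧ (¬¬x1 ∨ ¬x4)) ∨ ¬x1   [double negation]
⇔ ((x4 ∨ ¬x1) ∧ (¬¬x1 ∨ ¬x4)) ∨ ¬x1   [double negation]
⇔ ((x4 ∨ ¬x1) ∧ (x1 ∨ ¬x4)) ∨ ¬x1   [double negation]
⇔ (x4 ∧ x1) ∨ (x4 ∧ ¬x4) ∨ (¬x1 ∧ x1) ∨ (¬x1 ∧ ¬x4) ∨ ¬x1   [distribute ∧ over ∨]
⇔ (x4 ∧ x1) ∨ ¬x1   [simplify]

(x4 ∧ x1) ∨ ¬x1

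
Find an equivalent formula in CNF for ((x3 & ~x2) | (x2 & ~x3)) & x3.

(~x2 | ~x3) & x3

((x3 & ~x2) | (x2 & ~x3)) & x3
≡ (x3 | x2) & (x3 | ~x3) & (~x2 | x2) & (~x2 | ~x3) & x3   — distribute | over &
≡ (~x2 | ~x3) & x3   — simplify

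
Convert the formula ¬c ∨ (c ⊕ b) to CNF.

¬c ∨ ¬b

¬c ∨ (c ⊕ b)
⇔ ¬c ∨ (c ∨ b) ∧ ¬(c ∧ b)   — expand ⊕
⇔ ¬c ∨ (c ∨ b) ∧ (¬c ∨ ¬b)   — De Morgan
⇔ (¬c ∨ c ∨ b) ∧ (¬c ∨ ¬c ∨ ¬b)   — distribute ∨ over ∧
⇔ ¬c ∨ ¬b   — simplify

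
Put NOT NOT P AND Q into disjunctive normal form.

P AND Q

NOT NOT P AND Q
= P AND Q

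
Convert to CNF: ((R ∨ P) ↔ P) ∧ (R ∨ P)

(¬R ∨ P) ∧ (R ∨ P)

((R ∨ P) ↔ P) ∧ (R ∨ P)
≡ ((R ∨ P) → P) ∧ (P → (R ∨ P)) ∧ (R ∨ P)   [eliminate ↔]
≡ (¬(R ∨ P) ∨ P) ∧ (P → (R ∨ P)) ∧ (R ∨ P)   [eliminate →]
≡ (¬(R ∨ P) ∨ P) ∧ (¬P ∨ R ∨ P) ∧ (R ∨ P)   [eliminate →]
≡ ((¬R ∧ ¬P) ∨ P) ∧ (¬P ∨ R ∨ P) ∧ (R ∨ P)   [De Morgan]
≡ (¬R ∨ P) ∧ (¬P ∨ P) ∧ (¬P ∨ R ∨ P) ∧ (R ∨ P)   [distribute ∨ over ∧]
≡ (¬R ∨ P) ∧ (R ∨ P)   [simplify]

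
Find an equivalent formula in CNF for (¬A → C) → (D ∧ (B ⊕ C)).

(¬A ∨ D) ∧ (¬A ∨ B ∨ C) ∧ (¬C ∨ D) ∧ (¬C ∨ ¬B)

(¬A → C) → (D ∧ (B ⊕ C))
≡ ¬(¬A → C) ∨ (D ∧ (B ⊕ C))   — eliminate →
≡ ¬(¬¬A ∨ C) ∨ (D ∧ (B ⊕ C))   — eliminate →
≡ ¬(¬¬A ∨ C) ∨ (D ∧ (B ∨ C) ∧ ¬(B ∧ C))   — expand ⊕
≡ (¬¬¬A ∧ ¬C) ∨ (D ∧ (B ∨ C) ∧ ¬(B ∧ C))   — De Morgan
≡ (¬A ∧ ¬C) ∨ (D ∧ (B ∨ C) ∧ ¬(B ∧ C))   — double negation
≡ (¬A ∧ ¬C) ∨ (D ∧ (B ∨ C) ∧ (¬B ∨ ¬C))   — De Morgan
≡ (¬A ∨ D) ∧ (¬A ∨ B ∨ C) ∧ (¬A ∨ ¬B ∨ ¬C) ∧ (¬C ∨ D) ∧ (¬C ∨ B ∨ C) ∧ (¬C ∨ ¬B ∨ ¬C)   — distribute ∨ over ∧
≡ (¬A ∨ D) ∧ (¬A ∨ B ∨ C) ∧ (¬C ∨ D) ∧ (¬C ∨ ¬B)   — simplify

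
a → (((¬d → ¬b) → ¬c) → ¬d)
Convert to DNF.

a → (((¬d → ¬b) → ¬c) → ¬d)
≡ ¬a ∨ (((¬d → ¬b) → ¬c) → ¬d)   [eliminate →]
≡ ¬a ∨ ¬((¬d → ¬b) → ¬c) ∨ ¬d   [eliminate →]
≡ ¬a ∨ ¬(¬(¬d → ¬b) ∨ ¬c) ∨ ¬d   [eliminate →]
≡ ¬a ∨ ¬(¬(¬¬d ∨ ¬b) ∨ ¬c) ∨ ¬d   [eliminate →]
≡ ¬a ∨ (¬¬(¬¬d ∨ ¬b) ∧ ¬¬c) ∨ ¬d   [De Morgan]
≡ ¬a ∨ ((¬¬d ∨ ¬b) ∧ ¬¬c) ∨ ¬d   [double negation]
≡ ¬a ∨ ((d ∨ ¬b) ∧ ¬¬c) ∨ ¬d   [double negation]
≡ ¬a ∨ ((d ∨ ¬b) ∧ c) ∨ ¬d   [double negation]
≡ ¬a ∨ (d ∧ c) ∨ (¬b ∧ c) ∨ ¬d   [distribute ∧ over ∨]

¬a ∨ (d ∧ c) ∨ (¬b ∧ c) ∨ ¬d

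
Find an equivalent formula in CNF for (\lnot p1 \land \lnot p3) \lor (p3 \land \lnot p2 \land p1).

(\lnot p1 \lor p3) \land (\lnot p1 \lor \lnot p2) \land (\lnot p3 \lor \lnot p2) \land (\lnot p3 \lor p1)

(\lnot p1 \land \lnot p3) \lor (p3 \land \lnot p2 \land p1)
≡ (\lnot p1 \lor p3) \land (\lnot p1 \lor \lnot p2) \land (\lnot p1 \lor p1) \land (\lnot p3 \lor p3) \land (\lnot p3 \lor \lnot p2) \land (\lnot p3 \lor p1)   [distribute \lor over \land]
≡ (\lnot p1 \lor p3) \land (\lnot p1 \lor \lnot p2) \land (\lnot p3 \lor \lnot p2) \land (\lnot p3 \lor p1)   [simplify]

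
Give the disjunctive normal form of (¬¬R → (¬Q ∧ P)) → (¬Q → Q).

(R ∧ ¬P) ∨ Q

(¬¬R → (¬Q ∧ P)) → (¬Q → Q)
≡ ¬(¬¬R → (¬Q ∧ P)) ∨ (¬Q → Q)   [eliminate →]
≡ ¬(¬¬¬R ∨ (¬Q ∧ P)) ∨ (¬Q → Q)   [eliminate →]
≡ ¬(¬¬¬R ∨ (¬Q ∧ P)) ∨ ¬¬Q ∨ Q   [eliminate →]
≡ (¬¬¬¬R ∧ ¬(¬Q ∧ P)) ∨ ¬¬Q ∨ Q   [De Morgan]
≡ (¬¬R ∧ ¬(¬Q ∧ P)) ∨ ¬¬Q ∨ Q   [double negation]
≡ (R ∧ ¬(¬Q ∧ P)) ∨ ¬¬Q ∨ Q   [double negation]
≡ (R ∧ (¬¬Q ∨ ¬P)) ∨ ¬¬Q ∨ Q   [De Morgan]
≡ (R ∧ (Q ∨ ¬P)) ∨ ¬¬Q ∨ Q   [double negation]
≡ (R ∧ (Q ∨ ¬P)) ∨ Q ∨ Q   [double negation]
≡ (R ∧ Q) ∨ (R ∧ ¬P) ∨ Q ∨ Q   [distribute ∧ over ∨]
≡ (R ∧ ¬P) ∨ Q   [simplify]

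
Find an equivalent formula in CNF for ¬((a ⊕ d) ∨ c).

(¬a ∨ d) ∧ (¬d ∨ a) ∧ ¬c

¬((a ⊕ d) ∨ c)
≡ ¬(((a ∨ d) ∧ ¬(a ∧ d)) ∨ c)   — expand ⊕
≡ ¬((a ∨ d) ∧ ¬(a ∧ d)) ∧ ¬c   — De Morgan
≡ (¬(a ∨ d) ∨ ¬¬(a ∧ d)) ∧ ¬c   — De Morgan
≡ ((¬a ∧ ¬d) ∨ ¬¬(a ∧ d)) ∧ ¬c   — De Morgan
≡ ((¬a ∧ ¬d) ∨ (a ∧ d)) ∧ ¬c   — double negation
≡ (¬a ∨ a) ∧ (¬a ∨ d) ∧ (¬d ∨ a) ∧ (¬d ∨ d) ∧ ¬c   — distribute ∨ over ∧
≡ (¬a ∨ d) ∧ (¬d ∨ a) ∧ ¬c   — simplify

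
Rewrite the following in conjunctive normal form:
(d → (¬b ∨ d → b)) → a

(d ∨ a) ∧ (¬b ∨ a)

(d → (¬b ∨ d → b)) → a
≡ ¬(d → (¬b ∨ d → b)) ∨ a   [eliminate →]
≡ ¬(¬d ∨ (¬b ∨ d → b)) ∨ a   [eliminate →]
≡ ¬(¬d ∨ ¬(¬b ∨ d) ∨ b) ∨ a   [eliminate →]
≡ ¬¬d ∧ ¬¬(¬b ∨ d) ∧ ¬b ∨ a   [De Morgan]
≡ d ∧ ¬¬(¬b ∨ d) ∧ ¬b ∨ a   [double negation]
≡ d ∧ (¬b ∨ d) ∧ ¬b ∨ a   [double negation]
≡ (d ∨ a) ∧ (¬b ∨ d ∨ a) ∧ (¬b ∨ a)   [distribute ∨ over ∧]
≡ (d ∨ a) ∧ (¬b ∨ a)   [simplify]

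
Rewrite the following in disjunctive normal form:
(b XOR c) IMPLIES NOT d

(NOT b AND NOT c) OR (c AND b) OR NOT d

(b XOR c) IMPLIES NOT d
≡ NOT (b XOR c) OR NOT d
≡ NOT ((b AND NOT c) OR (NOT b AND c)) OR NOT d
≡ (NOT (b AND NOT c) AND NOT (NOT b AND c)) OR NOT d
≡ ((NOT b OR NOT NOT c) AND NOT (NOT b AND c)) OR NOT d
≡ ((NOT b OR c) AND NOT (NOT b AND c)) OR NOT d
≡ ((NOT b OR c) AND (NOT NOT b OR NOT c)) OR NOT d
≡ ((NOT b OR c) AND (b OR NOT c)) OR NOT d
≡ (NOT b AND b) OR (NOT b AND NOT c) OR (c AND b) OR (c AND NOT c) OR NOT d
≡ (NOT b AND NOT c) OR (c AND b) OR NOT d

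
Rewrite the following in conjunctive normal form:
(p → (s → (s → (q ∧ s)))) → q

(p → (s → (s → (q ∧ s)))) → q
= ¬(p → (s → (s → (q ∧ s)))) ∨ q   — eliminate →
= ¬(¬p ∨ (s → (s → (q ∧ s)))) ∨ q   — eliminate →
= ¬(¬p ∨ ¬s ∨ (s → (q ∧ s))) ∨ q   — eliminate →
= ¬(¬p ∨ ¬s ∨ ¬s ∨ (q ∧ s)) ∨ q   — eliminate →
= (¬¬p ∧ ¬¬s ∧ ¬¬s ∧ ¬(q ∧ s)) ∨ q   — De Morgan
= (p ∧ ¬¬s ∧ ¬¬s ∧ ¬(q ∧ s)) ∨ q   — double negation
= (p ∧ s ∧ ¬¬s ∧ ¬(q ∧ s)) ∨ q   — double negation
= (p ∧ s ∧ s ∧ ¬(q ∧ s)) ∨ q   — double negation
= (p ∧ s ∧ s ∧ (¬q ∨ ¬s)) ∨ q   — De Morgan
= (p ∨ q) ∧ (s ∨ q) ∧ (s ∨ q) ∧ (¬q ∨ ¬s ∨ q)   — distribute ∨ over ∧
= (p ∨ q) ∧ (s ∨ q)   — simplify

(p ∨ q) ∧ (s ∨ q)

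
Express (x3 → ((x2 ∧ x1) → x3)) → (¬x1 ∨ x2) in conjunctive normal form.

x2 ∨ ¬x1

(x3 → ((x2 ∧ x1) → x3)) → (¬x1 ∨ x2)
= ¬(x3 → ((x2 ∧ x1) → x3)) ∨ ¬x1 ∨ x2   — eliminate →
= ¬(¬x3 ∨ ((x2 ∧ x1) → x3)) ∨ ¬x1 ∨ x2   — eliminate →
= ¬(¬x3 ∨ ¬(x2 ∧ x1) ∨ x3) ∨ ¬x1 ∨ x2   — eliminate →
= (¬¬x3 ∧ ¬¬(x2 ∧ x1) ∧ ¬x3) ∨ ¬x1 ∨ x2   — De Morgan
= (x3 ∧ ¬¬(x2 ∧ x1) ∧ ¬x3) ∨ ¬x1 ∨ x2   — double negation
= (x3 ∧ x2 ∧ x1 ∧ ¬x3) ∨ ¬x1 ∨ x2   — double negation
= (x3 ∨ ¬x1 ∨ x2) ∧ (x2 ∨ ¬x1 ∨ x2) ∧ (x1 ∨ ¬x1 ∨ x2) ∧ (¬x3 ∨ ¬x1 ∨ x2)   — distribute ∨ over ∧
= x2 ∨ ¬x1   — simplify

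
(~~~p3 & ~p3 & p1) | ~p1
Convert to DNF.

(~p3 & p1) | ~p1

(~~~p3 & ~p3 & p1) | ~p1
= (~p3 & ~p3 & p1) | ~p1   (double negation)
= (~p3 & p1) | ~p1   (simplify)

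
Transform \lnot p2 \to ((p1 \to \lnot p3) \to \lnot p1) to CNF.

p2 \lor p3 \lor \lnot p1

\lnot p2 \to ((p1 \to \lnot p3) \to \lnot p1)
≡ \lnot \lnot p2 \lor ((p1 \to \lnot p3) \to \lnot p1)   (eliminate \to)
≡ \lnot \lnot p2 \lor \lnot (p1 \to \lnot p3) \lor \lnot p1   (eliminate \to)
≡ \lnot \lnot p2 \lor \lnot (\lnot p1 \lor \lnot p3) \lor \lnot p1   (eliminate \to)
≡ p2 \lor \lnot (\lnot p1 \lor \lnot p3) \lor \lnot p1   (double negation)
≡ p2 \lor (\lnot \lnot p1 \land \lnot \lnot p3) \lor \lnot p1   (De Morgan)
≡ p2 \lor (p1 \land \lnot \lnot p3) \lor \lnot p1   (double negation)
≡ p2 \lor (p1 \land p3) \lor \lnot p1   (double negation)
≡ (p2 \lor p1 \lor \lnot p1) \land (p2 \lor p3 \lor \lnot p1)   (distribute \lor over \land)
≡ p2 \lor p3 \lor \lnot p1   (simplify)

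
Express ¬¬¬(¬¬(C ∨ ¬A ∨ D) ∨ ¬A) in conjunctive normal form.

¬C ∧ A ∧ ¬D

¬¬¬(¬¬(C ∨ ¬A ∨ D) ∨ ¬A)
= ¬(¬¬(C ∨ ¬A ∨ D) ∨ ¬A)   [double negation]
= ¬¬¬(C ∨ ¬A ∨ D) ∧ ¬¬A   [De Morgan]
= ¬(C ∨ ¬A ∨ D) ∧ ¬¬A   [double negation]
= ¬C ∧ ¬¬A ∧ ¬D ∧ ¬¬A   [De Morgan]
= ¬C ∧ A ∧ ¬D ∧ ¬¬A   [double negation]
= ¬C ∧ A ∧ ¬D ∧ A   [double negation]
= ¬C ∧ A ∧ ¬D   [simplify]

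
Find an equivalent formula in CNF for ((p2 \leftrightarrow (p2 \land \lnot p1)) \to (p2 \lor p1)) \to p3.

((p2 \leftrightarrow (p2 \land \lnot p1)) \to (p2 \lor p1)) \to p3
⇔ \lnot ((p2 \leftrightarrow (p2 \land \lnot p1)) \to (p2 \lor p1)) \lor p3   [eliminate \to]
⇔ \lnot (\lnot (p2 \leftrightarrow (p2 \land \lnot p1)) \lor p2 \lor p1) \lor p3   [eliminate \to]
⇔ \lnot (\lnot ((p2 \to (p2 \land \lnot p1)) \land ((p2 \land \lnot p1) \to p2)) \lor p2 \lor p1) \lor p3   [eliminate \leftrightarrow]
⇔ \lnot (\lnot ((\lnot p2 \lor (p2 \land \lnot p1)) \land ((p2 \land \lnot p1) \to p2)) \lor p2 \lor p1) \lor p3   [eliminate \to]
⇔ \lnot (\lnot ((\lnot p2 \lor (p2 \land \lnot p1)) \land (\lnot (p2 \land \lnot p1) \lor p2)) \lor p2 \lor p1) \lor p3   [eliminate \to]
⇔ (\lnot \lnot ((\lnot p2 \lor (p2 \land \lnot p1)) \land (\lnot (p2 \land \lnot p1) \lor p2)) \land \lnot p2 \land \lnot p1) \lor p3   [De Morgan]
⇔ ((\lnot p2 \lor (p2 \land \lnot p1)) \land (\lnot (p2 \land \lnot p1) \lor p2) \land \lnot p2 \land \lnot p1) \lor p3   [double negation]
⇔ ((\lnot p2 \lor (p2 \land \lnot p1)) \land (\lnot p2 \lor \lnot \lnot p1 \lor p2) \land \lnot p2 \land \lnot p1) \lor p3   [De Morgan]
⇔ ((\lnot p2 \lor (p2 \land \lnot p1)) \land (\lnot p2 \lor p1 \lor p2) \land \lnot p2 \land \lnot p1) \lor p3   [double negation]
⇔ (\lnot p2 \lor p2 \lor p3) \land (\lnot p2 \lor \lnot p1 \lor p3) \land (\lnot p2 \lor p1 \lor p2 \lor p3) \land (\lnot p2 \lor p3) \land (\lnot p1 \lor p3)   [distribute \lor over \land]
⇔ (\lnot p2 \lor p3) \land (\lnot p1 \lor p3)   [simplify]

(\lnot p2 \lor p3) \land (\lnot p1 \lor p3)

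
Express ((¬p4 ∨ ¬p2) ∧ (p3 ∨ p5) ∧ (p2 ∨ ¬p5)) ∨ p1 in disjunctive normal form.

(¬p4 ∧ p3 ∧ p2) ∨ (¬p4 ∧ p3 ∧ ¬p5) ∨ (¬p4 ∧ p5 ∧ p2) ∨ (¬p2 ∧ p3 ∧ ¬p5) ∨ p1

((¬p4 ∨ ¬p2) ∧ (p3 ∨ p5) ∧ (p2 ∨ ¬p5)) ∨ p1
≡ (¬p4 ∧ p3 ∧ p2) ∨ (¬p4 ∧ p3 ∧ ¬p5) ∨ (¬p4 ∧ p5 ∧ p2) ∨ (¬p4 ∧ p5 ∧ ¬p5) ∨ (¬p2 ∧ p3 ∧ p2) ∨ (¬p2 ∧ p3 ∧ ¬p5) ∨ (¬p2 ∧ p5 ∧ p2) ∨ (¬p2 ∧ p5 ∧ ¬p5) ∨ p1   [distribute ∧ over ∨]
≡ (¬p4 ∧ p3 ∧ p2) ∨ (¬p4 ∧ p3 ∧ ¬p5) ∨ (¬p4 ∧ p5 ∧ p2) ∨ (¬p2 ∧ p3 ∧ ¬p5) ∨ p1   [simplify]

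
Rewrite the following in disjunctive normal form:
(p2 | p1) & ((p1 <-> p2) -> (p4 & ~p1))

(p2 & ~p1) | (p1 & ~p2)

(p2 | p1) & ((p1 <-> p2) -> (p4 & ~p1))
≡ (p2 | p1) & (~(p1 <-> p2) | (p4 & ~p1))
≡ (p2 | p1) & (~((p1 -> p2) & (p2 -> p1)) | (p4 & ~p1))
≡ (p2 | p1) & (~((~p1 | p2) & (p2 -> p1)) | (p4 & ~p1))
≡ (p2 | p1) & (~((~p1 | p2) & (~p2 | p1)) | (p4 & ~p1))
≡ (p2 | p1) & (~(~p1 | p2) | ~(~p2 | p1) | (p4 & ~p1))
≡ (p2 | p1) & ((~~p1 & ~p2) | ~(~p2 | p1) | (p4 & ~p1))
≡ (p2 | p1) & ((p1 & ~p2) | ~(~p2 | p1) | (p4 & ~p1))
≡ (p2 | p1) & ((p1 & ~p2) | (~~p2 & ~p1) | (p4 & ~p1))
≡ (p2 | p1) & ((p1 & ~p2) | (p2 & ~p1) | (p4 & ~p1))
≡ (p2 & p1 & ~p2) | (p2 & p2 & ~p1) | (p2 & p4 & ~p1) | (p1 & p1 & ~p2) | (p1 & p2 & ~p1) | (p1 & p4 & ~p1)
≡ (p2 & ~p1) | (p1 & ~p2)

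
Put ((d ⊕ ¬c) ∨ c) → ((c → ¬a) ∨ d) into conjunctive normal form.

¬c ∨ ¬a ∨ d

((d ⊕ ¬c) ∨ c) → ((c → ¬a) ∨ d)
⇔ ¬((d ⊕ ¬c) ∨ c) ∨ (c → ¬a) ∨ d
⇔ ¬(((d ∨ ¬c) ∧ ¬(d ∧ ¬c)) ∨ c) ∨ (c → ¬a) ∨ d
⇔ ¬(((d ∨ ¬c) ∧ ¬(d ∧ ¬c)) ∨ c) ∨ ¬c ∨ ¬a ∨ d
⇔ (¬((d ∨ ¬c) ∧ ¬(d ∧ ¬c)) ∧ ¬c) ∨ ¬c ∨ ¬a ∨ d
⇔ ((¬(d ∨ ¬c) ∨ ¬¬(d ∧ ¬c)) ∧ ¬c) ∨ ¬c ∨ ¬a ∨ d
⇔ (((¬d ∧ ¬¬c) ∨ ¬¬(d ∧ ¬c)) ∧ ¬c) ∨ ¬c ∨ ¬a ∨ d
⇔ (((¬d ∧ c) ∨ ¬¬(d ∧ ¬c)) ∧ ¬c) ∨ ¬c ∨ ¬a ∨ d
⇔ (((¬d ∧ c) ∨ (d ∧ ¬c)) ∧ ¬c) ∨ ¬c ∨ ¬a ∨ d
⇔ (¬d ∨ d ∨ ¬c ∨ ¬a ∨ d) ∧ (¬d ∨ ¬c ∨ ¬c ∨ ¬a ∨ d) ∧ (c ∨ d ∨ ¬c ∨ ¬a ∨ d) ∧ (c ∨ ¬c ∨ ¬c ∨ ¬a ∨ d) ∧ (¬c ∨ ¬c ∨ ¬a ∨ d)
⇔ ¬c ∨ ¬a ∨ d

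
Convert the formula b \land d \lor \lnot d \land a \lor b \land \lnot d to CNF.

b \land d \lor \lnot d \land a \lor b \land \lnot d
⇔ (b \lor \lnot d \lor b) \land (b \lor \lnot d \lor \lnot d) \land (b \lor a \lor b) \land (b \lor a \lor \lnot d) \land (d \lor \lnot d \lor b) \land (d \lor \lnot d \lor \lnot d) \land (d \lor a \lor b) \land (d \lor a \lor \lnot d)   — distribute \lor over \land
⇔ (b \lor \lnot d) \land (b \lor a)   — simplify

(b \lor \lnot d) \land (b \lor a)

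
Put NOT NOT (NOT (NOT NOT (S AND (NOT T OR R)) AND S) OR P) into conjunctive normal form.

NOT NOT (NOT (NOT NOT (S AND (NOT T OR R)) AND S) OR P)
≡ NOT (NOT NOT (S AND (NOT T OR R)) AND S) OR P   [double negation]
≡ NOT NOT NOT (S AND (NOT T OR R)) OR NOT S OR P   [De Morgan]
≡ NOT (S AND (NOT T OR R)) OR NOT S OR P   [double negation]
≡ NOT S OR NOT (NOT T OR R) OR NOT S OR P   [De Morgan]
≡ NOT S OR (NOT NOT T AND NOT R) OR NOT S OR P   [De Morgan]
≡ NOT S OR (T AND NOT R) OR NOT S OR P   [double negation]
≡ (NOT S OR T OR NOT S OR P) AND (NOT S OR NOT R OR NOT S OR P)   [distribute OR over AND]
≡ (NOT S OR T OR P) AND (NOT S OR NOT R OR P)   [simplify]

(NOT S OR T OR P) AND (NOT S OR NOT R OR P)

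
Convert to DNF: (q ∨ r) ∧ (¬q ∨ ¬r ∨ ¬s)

(q ∧ ¬r) ∨ (q ∧ ¬s) ∨ (r ∧ ¬q) ∨ (r ∧ ¬s)

(q ∨ r) ∧ (¬q ∨ ¬r ∨ ¬s)
= (q ∧ ¬q) ∨ (q ∧ ¬r) ∨ (q ∧ ¬s) ∨ (r ∧ ¬q) ∨ (r ∧ ¬r) ∨ (r ∧ ¬s)   (distribute ∧ over ∨)
= (q ∧ ¬r) ∨ (q ∧ ¬s) ∨ (r ∧ ¬q) ∨ (r ∧ ¬s)   (simplify)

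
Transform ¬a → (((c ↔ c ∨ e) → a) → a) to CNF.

a ∨ ¬e ∨ c

¬a → (((c ↔ c ∨ e) → a) → a)
⇔ ¬¬a ∨ (((c ↔ c ∨ e) → a) → a)   [eliminate →]
⇔ ¬¬a ∨ ¬((c ↔ c ∨ e) → a) ∨ a   [eliminate →]
⇔ ¬¬a ∨ ¬(¬(c ↔ c ∨ e) ∨ a) ∨ a   [eliminate →]
⇔ ¬¬a ∨ ¬(¬((c → c ∨ e) ∧ (c ∨ e → c)) ∨ a) ∨ a   [eliminate ↔]
⇔ ¬¬a ∨ ¬(¬((¬c ∨ c ∨ e) ∧ (c ∨ e → c)) ∨ a) ∨ a   [eliminate →]
⇔ ¬¬a ∨ ¬(¬((¬c ∨ c ∨ e) ∧ (¬(c ∨ e) ∨ c)) ∨ a) ∨ a   [eliminate →]
⇔ a ∨ ¬(¬((¬c ∨ c ∨ e) ∧ (¬(c ∨ e) ∨ c)) ∨ a) ∨ a   [double negation]
⇔ a ∨ ¬¬((¬c ∨ c ∨ e) ∧ (¬(c ∨ e) ∨ c)) ∧ ¬a ∨ a   [De Morgan]
⇔ a ∨ (¬c ∨ c ∨ e) ∧ (¬(c ∨ e) ∨ c) ∧ ¬a ∨ a   [double negation]
⇔ a ∨ (¬c ∨ c ∨ e) ∧ (¬c ∧ ¬e ∨ c) ∧ ¬a ∨ a   [De Morgan]
⇔ (a ∨ ¬c ∨ c ∨ e ∨ a) ∧ (a ∨ ¬c ∨ c ∨ a) ∧ (a ∨ ¬e ∨ c ∨ a) ∧ (a ∨ ¬a ∨ a)   [distribute ∨ over ∧]
⇔ a ∨ ¬e ∨ c   [simplify]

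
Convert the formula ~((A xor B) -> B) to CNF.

(A | B) & ~B

~((A xor B) -> B)
⇔ ~(~(A xor B) | B)
⇔ ~(~((A | B) & ~(A & B)) | B)
⇔ ~~((A | B) & ~(A & B)) & ~B
⇔ (A | B) & ~(A & B) & ~B
⇔ (A | B) & (~A | ~B) & ~B
⇔ (A | B) & ~B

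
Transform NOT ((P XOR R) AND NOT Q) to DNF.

(NOT P AND NOT R) OR (R AND P) OR Q

NOT ((P XOR R) AND NOT Q)
≡ NOT (((P AND NOT R) OR (NOT P AND R)) AND NOT Q)   [expand XOR]
≡ NOT ((P AND NOT R) OR (NOT P AND R)) OR NOT NOT Q   [De Morgan]
≡ (NOT (P AND NOT R) AND NOT (NOT P AND R)) OR NOT NOT Q   [De Morgan]
≡ ((NOT P OR NOT NOT R) AND NOT (NOT P AND R)) OR NOT NOT Q   [De Morgan]
≡ ((NOT P OR R) AND NOT (NOT P AND R)) OR NOT NOT Q   [double negation]
≡ ((NOT P OR R) AND (NOT NOT P OR NOT R)) OR NOT NOT Q   [De Morgan]
≡ ((NOT P OR R) AND (P OR NOT R)) OR NOT NOT Q   [double negation]
≡ ((NOT P OR R) AND (P OR NOT R)) OR Q   [double negation]
≡ (NOT P AND P) OR (NOT P AND NOT R) OR (R AND P) OR (R AND NOT R) OR Q   [distribute AND over OR]
≡ (NOT P AND NOT R) OR (R AND P) OR Q   [simplify]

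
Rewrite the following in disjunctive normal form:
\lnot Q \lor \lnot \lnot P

\lnot Q \lor \lnot \lnot P
≡ \lnot Q \lor P   (double negation)

\lnot Q \lor P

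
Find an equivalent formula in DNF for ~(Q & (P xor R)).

~(Q & (P xor R))
≡ ~(Q & ((P & ~R) | (~P & R)))   [expand xor]
≡ ~Q | ~((P & ~R) | (~P & R))   [De Morgan]
≡ ~Q | (~(P & ~R) & ~(~P & R))   [De Morgan]
≡ ~Q | ((~P | ~~R) & ~(~P & R))   [De Morgan]
≡ ~Q | ((~P | R) & ~(~P & R))   [double negation]
≡ ~Q | ((~P | R) & (~~P | ~R))   [De Morgan]
≡ ~Q | ((~P | R) & (P | ~R))   [double negation]
≡ ~Q | (~P & P) | (~P & ~R) | (R & P) | (R & ~R)   [distribute & over |]
≡ ~Q | (~P & ~R) | (R & P)   [simplify]

~Q | (~P & ~R) | (R & P)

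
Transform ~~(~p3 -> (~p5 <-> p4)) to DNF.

p3 | (p5 & ~p4) | (p4 & ~p5)

~~(~p3 -> (~p5 <-> p4))
≡ ~~(~~p3 | (~p5 <-> p4))   [eliminate ->]
≡ ~~(~~p3 | ((~p5 -> p4) & (p4 -> ~p5)))   [eliminate <->]
≡ ~~(~~p3 | ((~~p5 | p4) & (p4 -> ~p5)))   [eliminate ->]
≡ ~~(~~p3 | ((~~p5 | p4) & (~p4 | ~p5)))   [eliminate ->]
≡ ~~p3 | ((~~p5 | p4) & (~p4 | ~p5))   [double negation]
≡ p3 | ((~~p5 | p4) & (~p4 | ~p5))   [double negation]
≡ p3 | ((p5 | p4) & (~p4 | ~p5))   [double negation]
≡ p3 | (p5 & ~p4) | (p5 & ~p5) | (p4 & ~p4) | (p4 & ~p5)   [distribute & over |]
≡ p3 | (p5 & ~p4) | (p4 & ~p5)   [simplify]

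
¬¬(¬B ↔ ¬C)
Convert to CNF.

(B ∨ ¬C) ∧ (C ∨ ¬B)

¬¬(¬B ↔ ¬C)
= ¬¬((¬B → ¬C) ∧ (¬C → ¬B))
= ¬¬((¬¬B ∨ ¬C) ∧ (¬C → ¬B))
= ¬¬((¬¬B ∨ ¬C) ∧ (¬¬C ∨ ¬B))
= (¬¬B ∨ ¬C) ∧ (¬¬C ∨ ¬B)
= (B ∨ ¬C) ∧ (¬¬C ∨ ¬B)
= (B ∨ ¬C) ∧ (C ∨ ¬B)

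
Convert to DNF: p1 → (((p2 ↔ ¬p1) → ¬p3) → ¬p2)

¬p1 ∨ ¬p2

p1 → (((p2 ↔ ¬p1) → ¬p3) → ¬p2)
= ¬p1 ∨ (((p2 ↔ ¬p1) → ¬p3) → ¬p2)   [eliminate →]
= ¬p1 ∨ ¬((p2 ↔ ¬p1) → ¬p3) ∨ ¬p2   [eliminate →]
= ¬p1 ∨ ¬(¬(p2 ↔ ¬p1) ∨ ¬p3) ∨ ¬p2   [eliminate →]
= ¬p1 ∨ ¬(¬((p2 → ¬p1) ∧ (¬p1 → p2)) ∨ ¬p3) ∨ ¬p2   [eliminate ↔]
= ¬p1 ∨ ¬(¬((¬p2 ∨ ¬p1) ∧ (¬p1 → p2)) ∨ ¬p3) ∨ ¬p2   [eliminate →]
= ¬p1 ∨ ¬(¬((¬p2 ∨ ¬p1) ∧ (¬¬p1 ∨ p2)) ∨ ¬p3) ∨ ¬p2   [eliminate →]
= ¬p1 ∨ (¬¬((¬p2 ∨ ¬p1) ∧ (¬¬p1 ∨ p2)) ∧ ¬¬p3) ∨ ¬p2   [De Morgan]
= ¬p1 ∨ ((¬p2 ∨ ¬p1) ∧ (¬¬p1 ∨ p2) ∧ ¬¬p3) ∨ ¬p2   [double negation]
= ¬p1 ∨ ((¬p2 ∨ ¬p1) ∧ (p1 ∨ p2) ∧ ¬¬p3) ∨ ¬p2   [double negation]
= ¬p1 ∨ ((¬p2 ∨ ¬p1) ∧ (p1 ∨ p2) ∧ p3) ∨ ¬p2   [double negation]
= ¬p1 ∨ (¬p2 ∧ p1 ∧ p3) ∨ (¬p2 ∧ p2 ∧ p3) ∨ (¬p1 ∧ p1 ∧ p3) ∨ (¬p1 ∧ p2 ∧ p3) ∨ ¬p2   [distribute ∧ over ∨]
= ¬p1 ∨ ¬p2   [simplify]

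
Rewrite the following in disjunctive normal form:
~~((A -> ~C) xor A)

~~((A -> ~C) xor A)
≡ ~~(((A -> ~C) & ~A) | (~(A -> ~C) & A))
≡ ~~(((~A | ~C) & ~A) | (~(A -> ~C) & A))
≡ ~~(((~A | ~C) & ~A) | (~(~A | ~C) & A))
≡ ((~A | ~C) & ~A) | (~(~A | ~C) & A)
≡ ((~A | ~C) & ~A) | (~~A & ~~C & A)
≡ ((~A | ~C) & ~A) | (A & ~~C & A)
≡ ((~A | ~C) & ~A) | (A & C & A)
≡ (~A & ~A) | (~C & ~A) | (A & C & A)
≡ ~A | (A & C)

~A | (A & C)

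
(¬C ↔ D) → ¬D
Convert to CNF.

(¬C ↔ D) → ¬D
≡ ¬(¬C ↔ D) ∨ ¬D   — eliminate →
≡ ¬((¬C → D) ∧ (D → ¬C)) ∨ ¬D   — eliminate ↔
≡ ¬((¬¬C ∨ D) ∧ (D → ¬C)) ∨ ¬D   — eliminate →
≡ ¬((¬¬C ∨ D) ∧ (¬D ∨ ¬C)) ∨ ¬D   — eliminate →
≡ ¬(¬¬C ∨ D) ∨ ¬(¬D ∨ ¬C) ∨ ¬D   — De Morgan
≡ (¬¬¬C ∧ ¬D) ∨ ¬(¬D ∨ ¬C) ∨ ¬D   — De Morgan
≡ (¬C ∧ ¬D) ∨ ¬(¬D ∨ ¬C) ∨ ¬D   — double negation
≡ (¬C ∧ ¬D) ∨ (¬¬D ∧ ¬¬C) ∨ ¬D   — De Morgan
≡ (¬C ∧ ¬D) ∨ (D ∧ ¬¬C) ∨ ¬D   — double negation
≡ (¬C ∧ ¬D) ∨ (D ∧ C) ∨ ¬D   — double negation
≡ (¬C ∨ D ∨ ¬D) ∧ (¬C ∨ C ∨ ¬D) ∧ (¬D ∨ D ∨ ¬D) ∧ (¬D ∨ C ∨ ¬D)   — distribute ∨ over ∧
≡ ¬D ∨ C   — simplify

¬D ∨ C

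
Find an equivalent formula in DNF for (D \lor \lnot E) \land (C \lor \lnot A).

(D \lor \lnot E) \land (C \lor \lnot A)
≡ (D \land C) \lor (D \land \lnot A) \lor (\lnot E \land C) \lor (\lnot E \land \lnot A)   — distribute \land over \lor

(D \land C) \lor (D \land \lnot A) \lor (\lnot E \land C) \lor (\lnot E \land \lnot A)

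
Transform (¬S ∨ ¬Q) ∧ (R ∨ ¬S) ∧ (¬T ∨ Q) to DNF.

(¬S ∧ ¬T) ∨ (¬S ∧ Q) ∨ (¬Q ∧ R ∧ ¬T)

(¬S ∨ ¬Q) ∧ (R ∨ ¬S) ∧ (¬T ∨ Q)
≡ (¬S ∧ R ∧ ¬T) ∨ (¬S ∧ R ∧ Q) ∨ (¬S ∧ ¬S ∧ ¬T) ∨ (¬S ∧ ¬S ∧ Q) ∨ (¬Q ∧ R ∧ ¬T) ∨ (¬Q ∧ R ∧ Q) ∨ (¬Q ∧ ¬S ∧ ¬T) ∨ (¬Q ∧ ¬S ∧ Q)   [distribute ∧ over ∨]
≡ (¬S ∧ ¬T) ∨ (¬S ∧ Q) ∨ (¬Q ∧ R ∧ ¬T)   [simplify]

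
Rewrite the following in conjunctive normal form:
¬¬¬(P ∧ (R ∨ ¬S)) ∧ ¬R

(¬P ∨ S) ∧ ¬R

¬¬¬(P ∧ (R ∨ ¬S)) ∧ ¬R
⇔ ¬(P ∧ (R ∨ ¬S)) ∧ ¬R   [double negation]
⇔ (¬P ∨ ¬(R ∨ ¬S)) ∧ ¬R   [De Morgan]
⇔ (¬P ∨ ¬R ∧ ¬¬S) ∧ ¬R   [De Morgan]
⇔ (¬P ∨ ¬R ∧ S) ∧ ¬R   [double negation]
⇔ (¬P ∨ ¬R) ∧ (¬P ∨ S) ∧ ¬R   [distribute ∨ over ∧]
⇔ (¬P ∨ S) ∧ ¬R   [simplify]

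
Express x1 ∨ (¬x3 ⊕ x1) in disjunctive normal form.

x1 ∨ ¬x3 ∧ ¬x1

x1 ∨ (¬x3 ⊕ x1)
≡ x1 ∨ ¬x3 ∧ ¬x1 ∨ ¬¬x3 ∧ x1   [expand ⊕]
≡ x1 ∨ ¬x3 ∧ ¬x1 ∨ x3 ∧ x1   [double negation]
≡ x1 ∨ ¬x3 ∧ ¬x1   [simplify]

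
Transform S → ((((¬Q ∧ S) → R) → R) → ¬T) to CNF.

(¬S ∨ Q ∨ R ∨ ¬T) ∧ (¬S ∨ ¬R ∨ ¬T)

S → ((((¬Q ∧ S) → R) → R) → ¬T)
≡ ¬S ∨ ((((¬Q ∧ S) → R) → R) → ¬T)   [eliminate →]
≡ ¬S ∨ ¬(((¬Q ∧ S) → R) → R) ∨ ¬T   [eliminate →]
≡ ¬S ∨ ¬(¬((¬Q ∧ S) → R) ∨ R) ∨ ¬T   [eliminate →]
≡ ¬S ∨ ¬(¬(¬(¬Q ∧ S) ∨ R) ∨ R) ∨ ¬T   [eliminate →]
≡ ¬S ∨ (¬¬(¬(¬Q ∧ S) ∨ R) ∧ ¬R) ∨ ¬T   [De Morgan]
≡ ¬S ∨ ((¬(¬Q ∧ S) ∨ R) ∧ ¬R) ∨ ¬T   [double negation]
≡ ¬S ∨ ((¬¬Q ∨ ¬S ∨ R) ∧ ¬R) ∨ ¬T   [De Morgan]
≡ ¬S ∨ ((Q ∨ ¬S ∨ R) ∧ ¬R) ∨ ¬T   [double negation]
≡ (¬S ∨ Q ∨ ¬S ∨ R ∨ ¬T) ∧ (¬S ∨ ¬R ∨ ¬T)   [distribute ∨ over ∧]
≡ (¬S ∨ Q ∨ R ∨ ¬T) ∧ (¬S ∨ ¬R ∨ ¬T)   [simplify]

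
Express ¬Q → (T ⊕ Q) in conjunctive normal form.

Q ∨ T

¬Q → (T ⊕ Q)
≡ ¬¬Q ∨ (T ⊕ Q)   [eliminate →]
≡ ¬¬Q ∨ ((T ∨ Q) ∧ ¬(T ∧ Q))   [expand ⊕]
≡ Q ∨ ((T ∨ Q) ∧ ¬(T ∧ Q))   [double negation]
≡ Q ∨ ((T ∨ Q) ∧ (¬T ∨ ¬Q))   [De Morgan]
≡ (Q ∨ T ∨ Q) ∧ (Q ∨ ¬T ∨ ¬Q)   [distribute ∨ over ∧]
≡ Q ∨ T   [simplify]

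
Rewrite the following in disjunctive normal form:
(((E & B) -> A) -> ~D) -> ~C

(~E & D) | (~B & D) | (A & D) | ~C

(((E & B) -> A) -> ~D) -> ~C
≡ ~(((E & B) -> A) -> ~D) | ~C   [eliminate ->]
≡ ~(~((E & B) -> A) | ~D) | ~C   [eliminate ->]
≡ ~(~(~(E & B) | A) | ~D) | ~C   [eliminate ->]
≡ (~~(~(E & B) | A) & ~~D) | ~C   [De Morgan]
≡ ((~(E & B) | A) & ~~D) | ~C   [double negation]
≡ ((~E | ~B | A) & ~~D) | ~C   [De Morgan]
≡ ((~E | ~B | A) & D) | ~C   [double negation]
≡ (~E & D) | (~B & D) | (A & D) | ~C   [distribute & over |]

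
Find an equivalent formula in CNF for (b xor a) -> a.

(b xor a) -> a
≡ ~(b xor a) | a   [eliminate ->]
≡ ~((b | a) & ~(b & a)) | a   [expand xor]
≡ ~(b | a) | ~~(b & a) | a   [De Morgan]
≡ (~b & ~a) | ~~(b & a) | a   [De Morgan]
≡ (~b & ~a) | (b & a) | a   [double negation]
≡ (~b | b | a) & (~b | a | a) & (~a | b | a) & (~a | a | a)   [distribute | over &]
≡ ~b | a   [simplify]

~b | a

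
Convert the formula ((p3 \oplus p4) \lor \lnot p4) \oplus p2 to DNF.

((p3 \oplus p4) \lor \lnot p4) \oplus p2
⇔ (((p3 \oplus p4) \lor \lnot p4) \land \lnot p2) \lor (\lnot ((p3 \oplus p4) \lor \lnot p4) \land p2)   [expand \oplus]
⇔ (((p3 \land \lnot p4) \lor (\lnot p3 \land p4) \lor \lnot p4) \land \lnot p2) \lor (\lnot ((p3 \oplus p4) \lor \lnot p4) \land p2)   [expand \oplus]
⇔ (((p3 \land \lnot p4) \lor (\lnot p3 \land p4) \lor \lnot p4) \land \lnot p2) \lor (\lnot ((p3 \land \lnot p4) \lor (\lnot p3 \land p4) \lor \lnot p4) \land p2)   [expand \oplus]
⇔ (((p3 \land \lnot p4) \lor (\lnot p3 \land p4) \lor \lnot p4) \land \lnot p2) \lor (\lnot (p3 \land \lnot p4) \land \lnot (\lnot p3 \land p4) \land \lnot \lnot p4 \land p2)   [De Morgan]
⇔ (((p3 \land \lnot p4) \lor (\lnot p3 \land p4) \lor \lnot p4) \land \lnot p2) \lor ((\lnot p3 \lor \lnot \lnot p4) \land \lnot (\lnot p3 \land p4) \land \lnot \lnot p4 \land p2)   [De Morgan]
⇔ (((p3 \land \lnot p4) \lor (\lnot p3 \land p4) \lor \lnot p4) \land \lnot p2) \lor ((\lnot p3 \lor p4) \land \lnot (\lnot p3 \land p4) \land \lnot \lnot p4 \land p2)   [double negation]
⇔ (((p3 \land \lnot p4) \lor (\lnot p3 \land p4) \lor \lnot p4) \land \lnot p2) \lor ((\lnot p3 \lor p4) \land (\lnot \lnot p3 \lor \lnot p4) \land \lnot \lnot p4 \land p2)   [De Morgan]
⇔ (((p3 \land \lnot p4) \lor (\lnot p3 \land p4) \lor \lnot p4) \land \lnot p2) \lor ((\lnot p3 \lor p4) \land (p3 \lor \lnot p4) \land \lnot \lnot p4 \land p2)   [double negation]
⇔ (((p3 \land \lnot p4) \lor (\lnot p3 \land p4) \lor \lnot p4) \land \lnot p2) \lor ((\lnot p3 \lor p4) \land (p3 \lor \lnot p4) \land p4 \land p2)   [double negation]
⇔ (p3 \land \lnot p4 \land \lnot p2) \lor (\lnot p3 \land p4 \land \lnot p2) \lor (\lnot p4 \land \lnot p2) \lor (\lnot p3 \land p3 \land p4 \land p2) \lor (\lnot p3 \land \lnot p4 \land p4 \land p2) \lor (p4 \land p3 \land p4 \land p2) \lor (p4 \land \lnot p4 \land p4 \land p2)   [distribute \land over \lor]
⇔ (\lnot p3 \land p4 \land \lnot p2) \lor (\lnot p4 \land \lnot p2) \lor (p4 \land p3 \land p2)   [simplify]

(\lnot p3 \land p4 \land \lnot p2) \lor (\lnot p4 \land \lnot p2) \lor (p4 \land p3 \land p2)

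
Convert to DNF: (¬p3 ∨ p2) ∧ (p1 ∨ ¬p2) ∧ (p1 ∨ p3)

(¬p3 ∨ p2) ∧ (p1 ∨ ¬p2) ∧ (p1 ∨ p3)
≡ (¬p3 ∧ p1 ∧ p1) ∨ (¬p3 ∧ p1 ∧ p3) ∨ (¬p3 ∧ ¬p2 ∧ p1) ∨ (¬p3 ∧ ¬p2 ∧ p3) ∨ (p2 ∧ p1 ∧ p1) ∨ (p2 ∧ p1 ∧ p3) ∨ (p2 ∧ ¬p2 ∧ p1) ∨ (p2 ∧ ¬p2 ∧ p3)   (distribute ∧ over ∨)
≡ (¬p3 ∧ p1) ∨ (p2 ∧ p1)   (simplify)

(¬p3 ∧ p1) ∨ (p2 ∧ p1)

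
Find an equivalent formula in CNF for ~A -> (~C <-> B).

(A | C | B) & (A | ~B | ~C)

~A -> (~C <-> B)
⇔ ~~A | (~C <-> B)   [eliminate ->]
⇔ ~~A | ((~C -> B) & (B -> ~C))   [eliminate <->]
⇔ ~~A | ((~~C | B) & (B -> ~C))   [eliminate ->]
⇔ ~~A | ((~~C | B) & (~B | ~C))   [eliminate ->]
⇔ A | ((~~C | B) & (~B | ~C))   [double negation]
⇔ A | ((C | B) & (~B | ~C))   [double negation]
⇔ (A | C | B) & (A | ~B | ~C)   [distribute | over &]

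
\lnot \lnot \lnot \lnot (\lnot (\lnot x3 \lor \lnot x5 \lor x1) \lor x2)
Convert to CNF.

(x3 \lor x2) \land (x5 \lor x2) \land (\lnot x1 \lor x2)

\lnot \lnot \lnot \lnot (\lnot (\lnot x3 \lor \lnot x5 \lor x1) \lor x2)
= \lnot \lnot (\lnot (\lnot x3 \lor \lnot x5 \lor x1) \lor x2)   (double negation)
= \lnot (\lnot x3 \lor \lnot x5 \lor x1) \lor x2   (double negation)
= (\lnot \lnot x3 \land \lnot \lnot x5 \land \lnot x1) \lor x2   (De Morgan)
= (x3 \land \lnot \lnot x5 \land \lnot x1) \lor x2   (double negation)
= (x3 \land x5 \land \lnot x1) \lor x2   (double negation)
= (x3 \lor x2) \land (x5 \lor x2) \land (\lnot x1 \lor x2)   (distribute \lor over \land)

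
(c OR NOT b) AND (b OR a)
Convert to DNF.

(c OR NOT b) AND (b OR a)
= (c AND b) OR (c AND a) OR (NOT b AND b) OR (NOT b AND a)   (distribute AND over OR)
= (c AND b) OR (c AND a) OR (NOT b AND a)   (simplify)

(c AND b) OR (c AND a) OR (NOT b AND a)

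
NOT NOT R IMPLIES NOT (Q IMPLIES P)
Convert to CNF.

(NOT R OR Q) AND (NOT R OR NOT P)

NOT NOT R IMPLIES NOT (Q IMPLIES P)
= NOT NOT NOT R OR NOT (Q IMPLIES P)   (eliminate IMPLIES)
= NOT NOT NOT R OR NOT (NOT Q OR P)   (eliminate IMPLIES)
= NOT R OR NOT (NOT Q OR P)   (double negation)
= NOT R OR (NOT NOT Q AND NOT P)   (De Morgan)
= NOT R OR (Q AND NOT P)   (double negation)
= (NOT R OR Q) AND (NOT R OR NOT P)   (distribute OR over AND)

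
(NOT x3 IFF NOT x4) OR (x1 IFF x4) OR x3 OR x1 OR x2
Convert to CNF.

(NOT x3 IFF NOT x4) OR (x1 IFF x4) OR x3 OR x1 OR x2
≡ ((NOT x3 IMPLIES NOT x4) AND (NOT x4 IMPLIES NOT x3)) OR (x1 IFF x4) OR x3 OR x1 OR x2   — eliminate IFF
≡ ((NOT NOT x3 OR NOT x4) AND (NOT x4 IMPLIES NOT x3)) OR (x1 IFF x4) OR x3 OR x1 OR x2   — eliminate IMPLIES
≡ ((NOT NOT x3 OR NOT x4) AND (NOT NOT x4 OR NOT x3)) OR (x1 IFF x4) OR x3 OR x1 OR x2   — eliminate IMPLIES
≡ ((NOT NOT x3 OR NOT x4) AND (NOT NOT x4 OR NOT x3)) OR ((x1 IMPLIES x4) AND (x4 IMPLIES x1)) OR x3 OR x1 OR x2   — eliminate IFF
≡ ((NOT NOT x3 OR NOT x4) AND (NOT NOT x4 OR NOT x3)) OR ((NOT x1 OR x4) AND (x4 IMPLIES x1)) OR x3 OR x1 OR x2   — eliminate IMPLIES
≡ ((NOT NOT x3 OR NOT x4) AND (NOT NOT x4 OR NOT x3)) OR ((NOT x1 OR x4) AND (NOT x4 OR x1)) OR x3 OR x1 OR x2   — eliminate IMPLIES
≡ ((x3 OR NOT x4) AND (NOT NOT x4 OR NOT x3)) OR ((NOT x1 OR x4) AND (NOT x4 OR x1)) OR x3 OR x1 OR x2   — double negation
≡ ((x3 OR NOT x4) AND (x4 OR NOT x3)) OR ((NOT x1 OR x4) AND (NOT x4 OR x1)) OR x3 OR x1 OR x2   — double negation
≡ (x3 OR NOT x4 OR NOT x1 OR x4 OR x3 OR x1 OR x2) AND (x3 OR NOT x4 OR NOT x4 OR x1 OR x3 OR x1 OR x2) AND (x4 OR NOT x3 OR NOT x1 OR x4 OR x3 OR x1 OR x2) AND (x4 OR NOT x3 OR NOT x4 OR x1 OR x3 OR x1 OR x2)   — distribute OR over AND
≡ x3 OR NOT x4 OR x1 OR x2   — simplify

x3 OR NOT x4 OR x1 OR x2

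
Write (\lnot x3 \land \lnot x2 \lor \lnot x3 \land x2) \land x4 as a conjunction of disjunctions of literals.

\lnot x3 \land x4

(\lnot x3 \land \lnot x2 \lor \lnot x3 \land x2) \land x4
≡ (\lnot x3 \lor \lnot x3) \land (\lnot x3 \lor x2) \land (\lnot x2 \lor \lnot x3) \land (\lnot x2 \lor x2) \land x4   [distribute \lor over \land]
≡ \lnot x3 \land x4   [simplify]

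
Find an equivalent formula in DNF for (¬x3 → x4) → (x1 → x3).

(¬x3 ∧ ¬x4) ∨ ¬x1 ∨ x3

(¬x3 → x4) → (x1 → x3)
⇔ ¬(¬x3 → x4) ∨ (x1 → x3)   (eliminate →)
⇔ ¬(¬¬x3 ∨ x4) ∨ (x1 → x3)   (eliminate →)
⇔ ¬(¬¬x3 ∨ x4) ∨ ¬x1 ∨ x3   (eliminate →)
⇔ (¬¬¬x3 ∧ ¬x4) ∨ ¬x1 ∨ x3   (De Morgan)
⇔ (¬x3 ∧ ¬x4) ∨ ¬x1 ∨ x3   (double negation)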